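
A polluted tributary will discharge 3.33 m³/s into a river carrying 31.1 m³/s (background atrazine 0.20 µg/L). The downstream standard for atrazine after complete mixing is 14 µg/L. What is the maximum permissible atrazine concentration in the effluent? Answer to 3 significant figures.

At the limit, (Qr·Cr + Qe·Cₑ)/(Qr + Qe) = 14:
Cₑ = (34.43·14 − 31.10·0.2000) / 3.330 = 142.9 µg/L.

143 µg/L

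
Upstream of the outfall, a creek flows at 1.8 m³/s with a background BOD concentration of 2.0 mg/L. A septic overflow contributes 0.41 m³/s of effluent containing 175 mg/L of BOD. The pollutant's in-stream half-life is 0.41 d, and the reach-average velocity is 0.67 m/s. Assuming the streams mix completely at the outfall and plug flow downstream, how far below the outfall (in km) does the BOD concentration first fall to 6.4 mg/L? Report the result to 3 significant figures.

57.3 km

Flow-weighted average: C = (1.800·2.000 + 0.4100·175.0) / 2.210 = 75.35/2.210 = 34.10 mg/L.
Half-life 0.41 d → k = ln 2 / 0.41 = 1.691 d⁻¹.
Set 34.10·exp(−k·t) = 6.4 → t = ln(34.10/6.4)/k = 85490 s = 23.75 h.
Distance = v·t = 0.67·85490 = 57280 m = 57.28 km.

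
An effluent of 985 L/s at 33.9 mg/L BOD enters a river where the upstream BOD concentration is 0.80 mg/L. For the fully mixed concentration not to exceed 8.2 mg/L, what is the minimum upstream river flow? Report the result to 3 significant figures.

3420 L/s

Set C_mix = 8.2: (Q·0.8000 + 985.0·33.90) / (Q + 985.0) = 8.2
→ Q = 985.0·(33.90 − 8.2)/(8.2 − 0.8000) = 3421 L/s.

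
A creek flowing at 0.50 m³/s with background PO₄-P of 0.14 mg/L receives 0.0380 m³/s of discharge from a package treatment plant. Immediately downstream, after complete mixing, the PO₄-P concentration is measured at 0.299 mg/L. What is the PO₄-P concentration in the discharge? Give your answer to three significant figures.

2.39 mg/L

Mass balance: 0.5000·0.1400 + 0.03800·Cₑ = 0.5380·0.2990
→ Cₑ = (0.5380·0.2990 − 0.5000·0.1400) / 0.03800 = 2.391 mg/L.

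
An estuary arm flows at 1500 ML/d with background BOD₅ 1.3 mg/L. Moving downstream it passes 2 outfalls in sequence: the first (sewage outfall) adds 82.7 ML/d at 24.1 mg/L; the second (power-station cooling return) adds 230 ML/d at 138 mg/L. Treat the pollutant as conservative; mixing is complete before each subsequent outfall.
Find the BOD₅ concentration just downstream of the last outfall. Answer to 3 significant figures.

19.7 mg/L

Outfall 1: combined Q = 1583 ML/d; C = (1500·1.300 + 82.70·24.10)/1583 = 2.491 mg/L.
Outfall 2: combined Q = 1813 ML/d; C = (1583·2.491 + 230.0·138.0)/1813 = 19.69 mg/L.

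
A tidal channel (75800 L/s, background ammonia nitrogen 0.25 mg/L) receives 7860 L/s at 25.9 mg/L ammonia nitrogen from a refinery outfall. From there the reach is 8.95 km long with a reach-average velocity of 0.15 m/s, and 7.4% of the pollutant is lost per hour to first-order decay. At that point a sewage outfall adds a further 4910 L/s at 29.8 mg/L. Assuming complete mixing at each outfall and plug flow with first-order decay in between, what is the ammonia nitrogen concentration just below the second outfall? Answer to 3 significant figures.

Mixed concentration C = ΣQC/ΣQ = (75800·0.2500 + 7860·25.90) / 83660 = 222500/83660 = 2.660 mg/L; combined flow 83660 L/s.
Travel time t = 8.95·1000 / 0.15 = 59670 s = 16.57 h.
7.4%/h lost → k = −ln(1 − 0.074) = 0.07688 h⁻¹.
Decay over the reach: 2.660·exp(−kt) = 2.660·0.2796 = 0.7438 mg/L.
Second outfall: C = (83660·0.7438 + 4910·29.80)/88570 = 2.355 mg/L.

2.35 mg/L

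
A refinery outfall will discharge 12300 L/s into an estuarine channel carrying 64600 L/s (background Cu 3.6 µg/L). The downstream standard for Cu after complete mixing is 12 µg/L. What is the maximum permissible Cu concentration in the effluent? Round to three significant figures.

56.1 µg/L

At the limit, (Qr·Cr + Qe·Cₑ)/(Qr + Qe) = 12:
Cₑ = (76900·12 − 64600·3.600) / 12300 = 56.12 µg/L.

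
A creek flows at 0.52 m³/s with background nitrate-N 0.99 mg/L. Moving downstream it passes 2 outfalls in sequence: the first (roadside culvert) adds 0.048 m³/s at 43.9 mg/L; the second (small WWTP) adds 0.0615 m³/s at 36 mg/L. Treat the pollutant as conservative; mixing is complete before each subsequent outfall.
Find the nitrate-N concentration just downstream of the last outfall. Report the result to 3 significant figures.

Below outfall 1: Q → 0.5680 m³/s, C = (0.5200·0.9900 + 0.04800·43.90)/0.5680 = 4.616 mg/L.
Below outfall 2: Q → 0.6295 m³/s, C = (0.5680·4.616 + 0.06150·36.00)/0.6295 = 7.682 mg/L.

7.68 mg/L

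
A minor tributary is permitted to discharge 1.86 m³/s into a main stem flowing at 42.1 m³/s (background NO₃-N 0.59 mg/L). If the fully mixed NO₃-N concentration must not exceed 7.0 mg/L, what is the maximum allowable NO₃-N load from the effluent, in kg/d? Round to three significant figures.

24400 kg/d

Mass balance at the limit: 42.10·0.5900 + 1.860·Cₑ = 43.96·7.0 → Cₑ = 152.1 mg/L.
Load = 1.860 m³/s × 152.1 g/m³ × 86 400 s/d = 24440 kg/d.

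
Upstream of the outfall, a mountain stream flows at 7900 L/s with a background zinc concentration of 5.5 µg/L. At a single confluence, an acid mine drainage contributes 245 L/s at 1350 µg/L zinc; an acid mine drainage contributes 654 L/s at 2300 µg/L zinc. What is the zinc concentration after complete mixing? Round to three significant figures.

Conservation of mass: C = (7900·5.500 + 245.0·1350 + 654.0·2300) / 8799 = 1878000/8799 = 213.5 µg/L.

213 µg/L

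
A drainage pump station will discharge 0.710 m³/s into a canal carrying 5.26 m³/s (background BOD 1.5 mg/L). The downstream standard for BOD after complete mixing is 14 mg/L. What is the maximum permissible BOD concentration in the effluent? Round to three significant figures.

At the limit, (Qr·Cr + Qe·Cₑ)/(Qr + Qe) = 14:
Cₑ = (5.970·14 − 5.260·1.500) / 0.7100 = 106.6 mg/L.

107 mg/L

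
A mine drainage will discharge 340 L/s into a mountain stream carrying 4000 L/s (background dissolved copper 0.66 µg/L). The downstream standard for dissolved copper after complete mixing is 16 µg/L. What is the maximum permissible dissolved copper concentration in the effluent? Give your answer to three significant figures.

At the limit, (Qr·Cr + Qe·Cₑ)/(Qr + Qe) = 16:
Cₑ = (4340·16 − 4000·0.6600) / 340.0 = 196.5 µg/L.

196 µg/L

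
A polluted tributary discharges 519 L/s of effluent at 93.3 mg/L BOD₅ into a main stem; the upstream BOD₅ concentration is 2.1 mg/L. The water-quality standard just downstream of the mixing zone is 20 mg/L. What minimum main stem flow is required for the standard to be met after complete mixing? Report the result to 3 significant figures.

Set C_mix = 20: (Q·2.100 + 519.0·93.30) / (Q + 519.0) = 20
→ Q = 519.0·(93.30 − 20)/(20 − 2.100) = 2125 L/s.

2130 L/s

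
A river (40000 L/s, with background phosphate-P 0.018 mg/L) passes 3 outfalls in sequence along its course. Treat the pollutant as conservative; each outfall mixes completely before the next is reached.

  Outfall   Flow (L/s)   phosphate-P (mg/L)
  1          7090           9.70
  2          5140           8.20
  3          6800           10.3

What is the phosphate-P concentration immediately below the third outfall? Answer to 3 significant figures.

After outfall 1: Q = 40000 + 7090 = 47090 L/s; C = (40000·0.01800 + 7090·9.700)/47090 = 1.476 mg/L.
After outfall 2: Q = 47090 + 5140 = 52230 L/s; C = (47090·1.476 + 5140·8.200)/52230 = 2.137 mg/L.
After outfall 3: Q = 52230 + 6800 = 59030 L/s; C = (52230·2.137 + 6800·10.30)/59030 = 3.078 mg/L.

3.08 mg/L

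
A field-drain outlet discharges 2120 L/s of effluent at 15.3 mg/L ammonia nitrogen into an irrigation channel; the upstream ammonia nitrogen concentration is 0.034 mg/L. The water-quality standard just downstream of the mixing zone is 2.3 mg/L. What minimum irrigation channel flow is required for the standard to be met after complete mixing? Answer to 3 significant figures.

12200 L/s

Set C_mix = 2.3: (Q·0.03400 + 2120·15.30) / (Q + 2120) = 2.3
→ Q = 2120·(15.30 − 2.3)/(2.3 − 0.03400) = 12160 L/s.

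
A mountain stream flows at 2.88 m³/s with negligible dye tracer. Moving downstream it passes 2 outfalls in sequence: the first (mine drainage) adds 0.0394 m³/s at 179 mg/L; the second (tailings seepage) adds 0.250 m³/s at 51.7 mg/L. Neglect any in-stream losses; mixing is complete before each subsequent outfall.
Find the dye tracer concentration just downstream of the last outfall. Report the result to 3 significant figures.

6.30 mg/L

After outfall 1: Q = 2.880 + 0.03940 = 2.919 m³/s; C = (2.880·0 + 0.03940·179.0)/2.919 = 2.416 mg/L.
After outfall 2: Q = 2.919 + 0.2500 = 3.169 m³/s; C = (2.919·2.416 + 0.2500·51.70)/3.169 = 6.303 mg/L.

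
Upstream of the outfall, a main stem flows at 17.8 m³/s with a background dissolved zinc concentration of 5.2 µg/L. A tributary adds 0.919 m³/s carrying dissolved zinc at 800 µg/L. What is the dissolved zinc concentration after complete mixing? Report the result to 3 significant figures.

Flow-weighted average: C = (17.80·5.200 + 0.9190·800.0) / 18.72 = 827.8/18.72 = 44.22 µg/L.

44.2 µg/L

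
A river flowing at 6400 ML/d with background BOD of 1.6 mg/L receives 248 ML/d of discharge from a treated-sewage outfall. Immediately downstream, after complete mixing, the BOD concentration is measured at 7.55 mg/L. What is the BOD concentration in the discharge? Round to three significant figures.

Mass balance: 6400·1.600 + 248.0·Cₑ = 6648·7.550
→ Cₑ = (6648·7.550 − 6400·1.600) / 248.0 = 161.1 mg/L.

161 mg/L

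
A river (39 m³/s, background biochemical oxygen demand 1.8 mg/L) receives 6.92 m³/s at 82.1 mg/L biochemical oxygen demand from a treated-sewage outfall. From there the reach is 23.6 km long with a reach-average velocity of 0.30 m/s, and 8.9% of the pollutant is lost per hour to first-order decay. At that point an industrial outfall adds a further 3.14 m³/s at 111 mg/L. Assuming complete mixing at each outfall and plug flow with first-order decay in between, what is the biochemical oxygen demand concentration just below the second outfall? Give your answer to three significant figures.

8.80 mg/L

Conservation of mass: C = (39.00·1.800 + 6.920·82.10) / 45.92 = 638.3/45.92 = 13.90 mg/L; combined flow 45.92 m³/s.
Travel time t = 23.6·1000 / 0.30 = 78670 s = 21.85 h.
8.9%/h lost → k = −ln(1 − 0.089) = 0.09321 h⁻¹.
First-order decay: C = 13.90·exp(−k·t) = 13.90·0.1304 = 1.813 mg/L.
At the second outfall, C = (45.92·1.813 + 3.140·111.0) / (45.92 + 3.140) = 8.802 mg/L.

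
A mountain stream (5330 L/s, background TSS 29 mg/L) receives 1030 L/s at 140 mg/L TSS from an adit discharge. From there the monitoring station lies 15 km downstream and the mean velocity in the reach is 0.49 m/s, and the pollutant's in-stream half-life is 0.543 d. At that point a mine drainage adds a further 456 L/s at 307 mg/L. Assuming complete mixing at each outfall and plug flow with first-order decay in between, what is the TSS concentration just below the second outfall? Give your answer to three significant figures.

48.4 mg/L

Mass balance: C = (5330·29.00 + 1030·140.0) / 6360 = 298800/6360 = 46.98 mg/L; combined flow 6360 L/s.
Travel time t = 15·1000 / 0.49 = 30610 s = 8.503 h.
Half-life 0.543 d → k = ln 2 / 0.543 = 1.277 d⁻¹.
Decay over the reach: 46.98·exp(−kt) = 46.98·0.6362 = 29.89 mg/L.
At the second outfall, C = (6360·29.89 + 456.0·307.0) / (6360 + 456.0) = 48.42 mg/L.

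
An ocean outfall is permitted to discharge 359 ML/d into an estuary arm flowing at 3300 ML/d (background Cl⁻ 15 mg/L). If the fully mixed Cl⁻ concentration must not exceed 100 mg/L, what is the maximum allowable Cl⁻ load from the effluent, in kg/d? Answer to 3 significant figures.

316000 kg/d

Mass balance at the limit: 3300·15.00 + 359.0·Cₑ = 3659·100 → Cₑ = 881.3 mg/L.
359.0 ML/d = 4.155 m³/s. Load = 4.155 m³/s × 881.3 g/m³ × 86 400 s/d = 316400 kg/d.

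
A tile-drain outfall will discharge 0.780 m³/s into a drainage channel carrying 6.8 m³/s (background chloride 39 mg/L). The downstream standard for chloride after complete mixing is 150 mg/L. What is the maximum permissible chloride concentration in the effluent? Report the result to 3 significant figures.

1120 mg/L

At the limit, (Qr·Cr + Qe·Cₑ)/(Qr + Qe) = 150:
Cₑ = (7.580·150 − 6.800·39.00) / 0.7800 = 1118 mg/L.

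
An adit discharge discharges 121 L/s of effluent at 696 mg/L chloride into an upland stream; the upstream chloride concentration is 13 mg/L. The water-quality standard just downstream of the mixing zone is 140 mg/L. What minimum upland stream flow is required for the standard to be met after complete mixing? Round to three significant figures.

530 L/s

Set C_mix = 140: (Q·13.00 + 121.0·696.0) / (Q + 121.0) = 140
→ Q = 121.0·(696.0 − 140)/(140 − 13.00) = 529.7 L/s.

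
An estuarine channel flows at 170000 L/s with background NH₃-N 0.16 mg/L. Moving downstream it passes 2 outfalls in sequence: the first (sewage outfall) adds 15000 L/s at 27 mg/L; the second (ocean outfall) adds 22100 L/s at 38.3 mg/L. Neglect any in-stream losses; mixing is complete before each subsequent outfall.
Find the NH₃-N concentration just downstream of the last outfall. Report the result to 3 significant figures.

6.17 mg/L

After outfall 1: Q = 170000 + 15000 = 185000 L/s; C = (170000·0.1600 + 15000·27.00)/185000 = 2.336 mg/L.
After outfall 2: Q = 185000 + 22100 = 207100 L/s; C = (185000·2.336 + 22100·38.30)/207100 = 6.174 mg/L.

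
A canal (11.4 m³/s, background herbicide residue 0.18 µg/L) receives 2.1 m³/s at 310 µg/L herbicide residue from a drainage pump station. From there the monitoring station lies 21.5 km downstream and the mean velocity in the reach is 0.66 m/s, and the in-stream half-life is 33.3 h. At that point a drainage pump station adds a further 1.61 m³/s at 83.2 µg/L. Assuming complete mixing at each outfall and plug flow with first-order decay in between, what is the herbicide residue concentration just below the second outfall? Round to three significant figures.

44.7 µg/L

After mixing, C = (11.40·0.1800 + 2.100·310.0) / 13.50 = 653.1/13.50 = 48.37 µg/L; combined flow 13.50 m³/s.
Travel time t = 21.5·1000 / 0.66 = 32580 s = 9.049 h.
Half-life 33.3 h → k = ln 2 / 33.3 = 0.02082 h⁻¹ = 0.4996 d⁻¹.
First-order decay: C = 48.37·exp(−k·t) = 48.37·0.8283 = 40.07 µg/L.
Second outfall: C = (13.50·40.07 + 1.610·83.20)/15.11 = 44.67 µg/L.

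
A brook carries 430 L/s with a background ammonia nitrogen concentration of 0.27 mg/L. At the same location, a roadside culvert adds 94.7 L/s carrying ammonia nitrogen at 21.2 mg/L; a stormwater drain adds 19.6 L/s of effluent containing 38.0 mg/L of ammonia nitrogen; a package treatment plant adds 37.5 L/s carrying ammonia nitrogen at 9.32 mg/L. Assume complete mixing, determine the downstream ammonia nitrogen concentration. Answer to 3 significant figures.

Mass balance: C = (430.0·0.2700 + 94.70·21.20 + 19.60·38.00 + 37.50·9.320) / 581.8 = 3218/581.8 = 5.531 mg/L.

5.53 mg/L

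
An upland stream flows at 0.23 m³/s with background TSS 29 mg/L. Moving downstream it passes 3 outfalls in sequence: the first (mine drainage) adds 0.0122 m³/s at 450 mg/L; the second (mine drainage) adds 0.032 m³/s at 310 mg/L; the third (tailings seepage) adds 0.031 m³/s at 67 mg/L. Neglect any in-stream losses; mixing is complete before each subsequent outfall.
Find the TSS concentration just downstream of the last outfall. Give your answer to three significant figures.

79.2 mg/L

Below outfall 1: Q → 0.2422 m³/s, C = (0.2300·29.00 + 0.01220·450.0)/0.2422 = 50.21 mg/L.
Below outfall 2: Q → 0.2742 m³/s, C = (0.2422·50.21 + 0.03200·310.0)/0.2742 = 80.53 mg/L.
Below outfall 3: Q → 0.3052 m³/s, C = (0.2742·80.53 + 0.03100·67.00)/0.3052 = 79.15 mg/L.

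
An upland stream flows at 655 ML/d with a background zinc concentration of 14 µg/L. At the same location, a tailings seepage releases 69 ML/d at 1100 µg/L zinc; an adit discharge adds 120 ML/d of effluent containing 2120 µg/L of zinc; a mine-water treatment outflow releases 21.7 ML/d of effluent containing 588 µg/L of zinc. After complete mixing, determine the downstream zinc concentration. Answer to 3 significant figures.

407 µg/L

Mass balance: C = (655.0·14.00 + 69.00·1100 + 120.0·2120 + 21.70·588.0) / 865.7 = 352200/865.7 = 406.9 µg/L.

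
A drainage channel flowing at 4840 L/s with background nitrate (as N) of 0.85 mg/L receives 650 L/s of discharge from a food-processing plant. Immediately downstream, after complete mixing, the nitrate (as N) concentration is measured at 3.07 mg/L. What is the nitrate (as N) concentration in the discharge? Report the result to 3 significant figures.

Mass balance: 4840·0.8500 + 650.0·Cₑ = 5490·3.070
→ Cₑ = (5490·3.070 − 4840·0.8500) / 650.0 = 19.60 mg/L.

19.6 mg/L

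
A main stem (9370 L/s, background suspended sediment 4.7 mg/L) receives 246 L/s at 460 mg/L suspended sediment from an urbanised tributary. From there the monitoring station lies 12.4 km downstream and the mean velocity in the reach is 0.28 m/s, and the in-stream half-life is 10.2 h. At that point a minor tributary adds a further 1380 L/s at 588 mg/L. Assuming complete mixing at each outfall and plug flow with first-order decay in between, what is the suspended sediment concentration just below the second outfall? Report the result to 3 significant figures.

Flow-weighted average: C = (9370·4.700 + 246.0·460.0) / 9616 = 157200/9616 = 16.35 mg/L; combined flow 9616 L/s.
Travel time t = 12.4·1000 / 0.28 = 44290 s = 12.30 h.
Half-life 10.2 h → k = ln 2 / 10.2 = 0.06796 h⁻¹ = 1.631 d⁻¹.
After decay, C = 16.35 × e^(−kt) = 16.35 × 0.4335 = 7.086 mg/L.
Second outfall: C = (9616·7.086 + 1380·588.0)/11000 = 79.99 mg/L.

80.0 mg/L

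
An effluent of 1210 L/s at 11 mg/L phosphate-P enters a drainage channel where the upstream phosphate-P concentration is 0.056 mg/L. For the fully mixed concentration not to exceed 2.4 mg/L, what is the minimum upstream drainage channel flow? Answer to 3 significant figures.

Set C_mix = 2.4: (Q·0.05600 + 1210·11.00) / (Q + 1210) = 2.4
→ Q = 1210·(11.00 − 2.4)/(2.4 − 0.05600) = 4439 L/s.

4440 L/s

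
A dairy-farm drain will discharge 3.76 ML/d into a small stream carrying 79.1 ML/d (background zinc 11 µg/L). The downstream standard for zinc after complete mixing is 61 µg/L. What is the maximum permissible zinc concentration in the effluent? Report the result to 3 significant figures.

At the limit, (Qr·Cr + Qe·Cₑ)/(Qr + Qe) = 61:
Cₑ = (82.86·61 − 79.10·11.00) / 3.760 = 1113 µg/L.

1110 µg/L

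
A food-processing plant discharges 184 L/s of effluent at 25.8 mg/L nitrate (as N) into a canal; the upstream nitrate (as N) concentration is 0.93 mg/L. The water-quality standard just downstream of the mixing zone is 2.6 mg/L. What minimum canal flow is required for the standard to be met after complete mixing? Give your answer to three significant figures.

Set C_mix = 2.6: (Q·0.9300 + 184.0·25.80) / (Q + 184.0) = 2.6
→ Q = 184.0·(25.80 − 2.6)/(2.6 − 0.9300) = 2556 L/s.

2560 L/s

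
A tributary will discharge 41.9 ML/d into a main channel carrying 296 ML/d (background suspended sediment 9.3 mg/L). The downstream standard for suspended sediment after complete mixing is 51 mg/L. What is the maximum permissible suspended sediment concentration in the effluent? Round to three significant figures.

At the limit, (Qr·Cr + Qe·Cₑ)/(Qr + Qe) = 51:
Cₑ = (337.9·51 − 296.0·9.300) / 41.90 = 345.6 mg/L.

346 mg/L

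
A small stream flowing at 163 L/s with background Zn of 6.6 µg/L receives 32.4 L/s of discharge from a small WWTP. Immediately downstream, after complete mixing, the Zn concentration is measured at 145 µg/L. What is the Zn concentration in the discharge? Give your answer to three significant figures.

Mass balance: 163.0·6.600 + 32.40·Cₑ = 195.4·145.0
→ Cₑ = (195.4·145.0 − 163.0·6.600) / 32.40 = 841.3 µg/L.

841 µg/L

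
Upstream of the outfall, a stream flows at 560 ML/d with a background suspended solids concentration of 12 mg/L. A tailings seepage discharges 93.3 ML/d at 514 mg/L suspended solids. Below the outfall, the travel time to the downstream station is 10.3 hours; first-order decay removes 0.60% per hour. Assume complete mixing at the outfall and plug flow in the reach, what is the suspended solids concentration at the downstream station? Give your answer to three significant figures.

78.7 mg/L

After mixing, C = (560.0·12.00 + 93.30·514.0) / 653.3 = 54680/653.3 = 83.69 mg/L.
0.60%/h lost → k = −ln(1 − 0.006) = 0.006018 h⁻¹.
First-order decay: C = 83.69·exp(−k·t) = 83.69·0.9399 = 78.66 mg/L.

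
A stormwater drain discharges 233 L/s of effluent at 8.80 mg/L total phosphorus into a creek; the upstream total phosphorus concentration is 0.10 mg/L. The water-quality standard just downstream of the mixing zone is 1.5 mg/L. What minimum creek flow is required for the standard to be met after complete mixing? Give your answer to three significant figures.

1210 L/s

Set C_mix = 1.5: (Q·0.1000 + 233.0·8.800) / (Q + 233.0) = 1.5
→ Q = 233.0·(8.800 − 1.5)/(1.5 − 0.1000) = 1215 L/s.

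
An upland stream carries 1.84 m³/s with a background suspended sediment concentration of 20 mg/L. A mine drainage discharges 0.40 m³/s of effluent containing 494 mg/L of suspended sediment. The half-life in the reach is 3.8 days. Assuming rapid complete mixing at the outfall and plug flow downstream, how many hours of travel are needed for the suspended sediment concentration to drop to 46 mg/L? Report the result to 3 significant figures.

Conservation of mass: C = (1.840·20.00 + 0.4000·494.0) / 2.240 = 234.4/2.240 = 104.6 mg/L.
Half-life 3.8 d → k = ln 2 / 3.8 = 0.1824 d⁻¹.
104.6·exp(−k·t) = 46 → t = ln(104.6/46)/k = 389300 s = 108.1 h.

108 h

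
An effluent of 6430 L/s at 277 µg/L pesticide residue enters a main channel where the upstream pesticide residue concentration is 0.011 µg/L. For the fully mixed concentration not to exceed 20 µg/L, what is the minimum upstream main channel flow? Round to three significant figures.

Set C_mix = 20: (Q·0.01100 + 6430·277.0) / (Q + 6430) = 20
→ Q = 6430·(277.0 − 20)/(20 − 0.01100) = 82670 L/s.

82700 L/s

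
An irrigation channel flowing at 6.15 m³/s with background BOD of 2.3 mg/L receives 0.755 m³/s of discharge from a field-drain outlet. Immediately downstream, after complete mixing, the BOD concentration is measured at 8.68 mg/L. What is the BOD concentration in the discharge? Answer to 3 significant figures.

Mass balance: 6.150·2.300 + 0.7550·Cₑ = 6.905·8.680
→ Cₑ = (6.905·8.680 − 6.150·2.300) / 0.7550 = 60.65 mg/L.

60.6 mg/L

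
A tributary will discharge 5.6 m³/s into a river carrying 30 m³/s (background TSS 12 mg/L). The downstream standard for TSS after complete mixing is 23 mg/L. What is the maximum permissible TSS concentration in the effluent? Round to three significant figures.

At the limit, (Qr·Cr + Qe·Cₑ)/(Qr + Qe) = 23:
Cₑ = (35.60·23 − 30.00·12.00) / 5.600 = 81.93 mg/L.

81.9 mg/L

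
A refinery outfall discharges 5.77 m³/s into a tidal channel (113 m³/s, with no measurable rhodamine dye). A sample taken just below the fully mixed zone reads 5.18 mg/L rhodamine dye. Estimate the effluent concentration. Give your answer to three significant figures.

Mass balance: 113.0·0 + 5.770·Cₑ = 118.8·5.180
→ Cₑ = (118.8·5.180 − 113.0·0) / 5.770 = 106.6 mg/L.

107 mg/L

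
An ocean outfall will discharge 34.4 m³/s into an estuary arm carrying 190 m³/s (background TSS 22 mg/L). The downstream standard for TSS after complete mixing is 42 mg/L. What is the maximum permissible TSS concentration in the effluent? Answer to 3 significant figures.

At the limit, (Qr·Cr + Qe·Cₑ)/(Qr + Qe) = 42:
Cₑ = (224.4·42 − 190.0·22.00) / 34.40 = 152.5 mg/L.

152 mg/L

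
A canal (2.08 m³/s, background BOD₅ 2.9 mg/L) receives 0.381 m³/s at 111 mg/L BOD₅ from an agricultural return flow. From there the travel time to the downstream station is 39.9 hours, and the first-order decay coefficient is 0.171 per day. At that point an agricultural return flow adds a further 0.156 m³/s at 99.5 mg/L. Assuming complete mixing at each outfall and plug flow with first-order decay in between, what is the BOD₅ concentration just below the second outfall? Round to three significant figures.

19.8 mg/L

Conservation of mass: C = (2.080·2.900 + 0.3810·111.0) / 2.461 = 48.32/2.461 = 19.64 mg/L; combined flow 2.461 m³/s.
Decay over the reach: 19.64·exp(−kt) = 19.64·0.7526 = 14.78 mg/L.
At the second outfall, C = (2.461·14.78 + 0.1560·99.50) / (2.461 + 0.1560) = 19.83 mg/L.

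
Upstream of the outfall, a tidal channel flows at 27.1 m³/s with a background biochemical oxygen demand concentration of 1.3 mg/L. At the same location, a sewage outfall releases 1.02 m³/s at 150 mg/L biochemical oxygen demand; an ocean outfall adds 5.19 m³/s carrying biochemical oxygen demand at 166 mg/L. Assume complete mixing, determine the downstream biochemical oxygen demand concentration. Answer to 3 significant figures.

After mixing, C = (27.10·1.300 + 1.020·150.0 + 5.190·166.0) / 33.31 = 1050/33.31 = 31.52 mg/L.

31.5 mg/L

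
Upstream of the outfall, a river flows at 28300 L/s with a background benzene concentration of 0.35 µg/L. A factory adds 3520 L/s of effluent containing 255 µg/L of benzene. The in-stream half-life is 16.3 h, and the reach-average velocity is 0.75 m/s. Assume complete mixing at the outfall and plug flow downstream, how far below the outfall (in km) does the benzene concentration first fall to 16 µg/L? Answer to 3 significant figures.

36.7 km

Mass balance: C = (28300·0.3500 + 3520·255.0) / 31820 = 907500/31820 = 28.52 µg/L.
Half-life 16.3 h → k = ln 2 / 16.3 = 0.04252 h⁻¹ = 1.021 d⁻¹.
Set 28.52·exp(−k·t) = 16 → t = ln(28.52/16)/k = 48930 s = 13.59 h.
Distance = v·t = 0.75·48930 = 36700 m = 36.70 km.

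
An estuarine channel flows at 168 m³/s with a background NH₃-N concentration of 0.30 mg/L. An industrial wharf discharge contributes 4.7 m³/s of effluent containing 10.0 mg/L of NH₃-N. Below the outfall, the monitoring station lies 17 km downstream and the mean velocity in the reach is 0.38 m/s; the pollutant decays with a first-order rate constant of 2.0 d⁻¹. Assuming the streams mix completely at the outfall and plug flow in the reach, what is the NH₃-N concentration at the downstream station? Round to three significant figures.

Mixed concentration C = ΣQC/ΣQ = (168.0·0.3000 + 4.700·10.00) / 172.7 = 97.40/172.7 = 0.5640 mg/L.
Travel time t = 17·1000 / 0.38 = 44740 s = 12.43 h.
Applying C = C₀e^(−kt): 0.5640 × 0.3550 = 0.2002 mg/L.

0.200 mg/L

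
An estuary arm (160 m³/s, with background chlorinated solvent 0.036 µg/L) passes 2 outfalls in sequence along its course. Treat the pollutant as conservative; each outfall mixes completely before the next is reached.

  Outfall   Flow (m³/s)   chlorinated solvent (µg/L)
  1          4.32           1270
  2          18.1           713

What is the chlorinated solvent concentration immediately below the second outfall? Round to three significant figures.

101 µg/L

Outfall 1: combined Q = 164.3 m³/s; C = (160.0·0.03600 + 4.320·1270)/164.3 = 33.42 µg/L.
Outfall 2: combined Q = 182.4 m³/s; C = (164.3·33.42 + 18.10·713.0)/182.4 = 100.9 µg/L.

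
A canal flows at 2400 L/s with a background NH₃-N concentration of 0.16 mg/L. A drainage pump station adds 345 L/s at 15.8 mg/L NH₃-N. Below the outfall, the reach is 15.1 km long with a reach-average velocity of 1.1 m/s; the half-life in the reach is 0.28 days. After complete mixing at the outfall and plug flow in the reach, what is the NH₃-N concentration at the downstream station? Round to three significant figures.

Mass balance: C = (2400·0.1600 + 345.0·15.80) / 2745 = 5835/2745 = 2.126 mg/L.
Travel time t = 15.1·1000 / 1.1 = 13730 s = 3.813 h.
Half-life 0.28 d → k = ln 2 / 0.28 = 2.476 d⁻¹.
Applying C = C₀e^(−kt): 2.126 × 0.6748 = 1.434 mg/L.

1.43 mg/L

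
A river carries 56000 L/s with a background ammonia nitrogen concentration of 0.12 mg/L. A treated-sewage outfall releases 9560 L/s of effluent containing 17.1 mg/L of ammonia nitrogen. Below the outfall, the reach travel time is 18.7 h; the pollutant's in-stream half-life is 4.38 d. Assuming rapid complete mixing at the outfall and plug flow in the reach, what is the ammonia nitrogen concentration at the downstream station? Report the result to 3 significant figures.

2.29 mg/L

Mass balance: C = (56000·0.1200 + 9560·17.10) / 65560 = 170200/65560 = 2.596 mg/L.
Half-life 4.38 d → k = ln 2 / 4.38 = 0.1583 d⁻¹.
Decay over the reach: 2.596·exp(−kt) = 2.596·0.8840 = 2.295 mg/L.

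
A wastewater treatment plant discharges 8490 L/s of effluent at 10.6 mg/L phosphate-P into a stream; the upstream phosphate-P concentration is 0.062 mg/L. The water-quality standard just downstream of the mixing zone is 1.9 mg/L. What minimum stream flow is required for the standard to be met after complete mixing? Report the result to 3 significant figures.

40200 L/s

Set C_mix = 1.9: (Q·0.06200 + 8490·10.60) / (Q + 8490) = 1.9
→ Q = 8490·(10.60 − 1.9)/(1.9 − 0.06200) = 40190 L/s.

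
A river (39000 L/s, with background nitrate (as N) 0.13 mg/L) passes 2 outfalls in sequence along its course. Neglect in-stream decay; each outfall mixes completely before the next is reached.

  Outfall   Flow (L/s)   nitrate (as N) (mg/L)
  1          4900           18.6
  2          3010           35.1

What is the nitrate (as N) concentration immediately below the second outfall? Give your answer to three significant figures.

4.30 mg/L

After outfall 1: Q = 39000 + 4900 = 43900 L/s; C = (39000·0.1300 + 4900·18.60)/43900 = 2.192 mg/L.
After outfall 2: Q = 43900 + 3010 = 46910 L/s; C = (43900·2.192 + 3010·35.10)/46910 = 4.303 mg/L.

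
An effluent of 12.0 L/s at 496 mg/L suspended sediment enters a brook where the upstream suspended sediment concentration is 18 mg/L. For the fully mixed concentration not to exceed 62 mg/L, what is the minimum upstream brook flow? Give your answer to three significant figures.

118 L/s

Set C_mix = 62: (Q·18.00 + 12.00·496.0) / (Q + 12.00) = 62
→ Q = 12.00·(496.0 − 62)/(62 − 18.00) = 118.4 L/s.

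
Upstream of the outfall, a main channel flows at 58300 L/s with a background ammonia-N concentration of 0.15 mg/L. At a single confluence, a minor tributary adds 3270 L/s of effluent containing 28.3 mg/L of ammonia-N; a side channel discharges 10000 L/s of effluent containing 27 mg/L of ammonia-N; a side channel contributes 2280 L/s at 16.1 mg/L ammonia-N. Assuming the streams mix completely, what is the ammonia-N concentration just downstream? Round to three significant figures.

Mass balance: C = (58300·0.1500 + 3270·28.30 + 10000·27.00 + 2280·16.10) / 73850 = 408000/73850 = 5.525 mg/L.

5.52 mg/L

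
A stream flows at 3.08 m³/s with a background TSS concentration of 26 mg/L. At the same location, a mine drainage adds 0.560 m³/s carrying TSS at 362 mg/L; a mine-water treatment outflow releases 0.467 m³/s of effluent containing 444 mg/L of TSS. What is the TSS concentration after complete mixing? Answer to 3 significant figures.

Conservation of mass: C = (3.080·26.00 + 0.5600·362.0 + 0.4670·444.0) / 4.107 = 490.1/4.107 = 119.3 mg/L.

119 mg/L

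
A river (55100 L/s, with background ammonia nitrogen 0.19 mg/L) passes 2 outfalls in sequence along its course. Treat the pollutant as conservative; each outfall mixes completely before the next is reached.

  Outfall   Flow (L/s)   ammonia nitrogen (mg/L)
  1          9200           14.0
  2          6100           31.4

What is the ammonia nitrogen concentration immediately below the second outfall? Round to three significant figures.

4.70 mg/L

Outfall 1: combined Q = 64300 L/s; C = (55100·0.1900 + 9200·14.00)/64300 = 2.166 mg/L.
Outfall 2: combined Q = 70400 L/s; C = (64300·2.166 + 6100·31.40)/70400 = 4.699 mg/L.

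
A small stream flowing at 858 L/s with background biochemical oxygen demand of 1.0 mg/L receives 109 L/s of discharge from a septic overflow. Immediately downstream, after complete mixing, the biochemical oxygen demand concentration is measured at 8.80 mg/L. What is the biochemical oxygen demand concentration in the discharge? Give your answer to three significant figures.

70.2 mg/L

Mass balance: 858.0·1.000 + 109.0·Cₑ = 967.0·8.800
→ Cₑ = (967.0·8.800 − 858.0·1.000) / 109.0 = 70.20 mg/L.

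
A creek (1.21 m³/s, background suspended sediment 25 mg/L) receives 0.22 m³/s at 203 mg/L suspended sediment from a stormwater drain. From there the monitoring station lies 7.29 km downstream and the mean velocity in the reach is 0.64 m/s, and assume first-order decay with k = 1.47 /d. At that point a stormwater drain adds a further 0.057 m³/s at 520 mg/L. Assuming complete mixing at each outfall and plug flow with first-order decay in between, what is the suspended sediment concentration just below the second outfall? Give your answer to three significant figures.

61.4 mg/L

Mixed concentration C = ΣQC/ΣQ = (1.210·25.00 + 0.2200·203.0) / 1.430 = 74.91/1.430 = 52.38 mg/L; combined flow 1.430 m³/s.
Travel time t = 7.29·1000 / 0.64 = 11390 s = 3.164 h.
After decay, C = 52.38 × e^(−kt) = 52.38 × 0.8238 = 43.16 mg/L.
Second outfall: C = (1.430·43.16 + 0.05700·520.0)/1.487 = 61.43 mg/L.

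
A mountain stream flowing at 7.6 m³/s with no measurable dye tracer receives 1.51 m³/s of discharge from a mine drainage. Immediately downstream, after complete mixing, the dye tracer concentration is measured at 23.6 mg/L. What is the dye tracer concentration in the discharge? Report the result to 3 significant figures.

Mass balance: 7.600·0 + 1.510·Cₑ = 9.110·23.60
→ Cₑ = (9.110·23.60 − 7.600·0) / 1.510 = 142.4 mg/L.

142 mg/L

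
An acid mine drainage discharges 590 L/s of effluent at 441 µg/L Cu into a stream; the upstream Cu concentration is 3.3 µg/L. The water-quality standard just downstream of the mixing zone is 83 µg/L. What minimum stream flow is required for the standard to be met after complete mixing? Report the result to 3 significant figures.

Set C_mix = 83: (Q·3.300 + 590.0·441.0) / (Q + 590.0) = 83
→ Q = 590.0·(441.0 − 83)/(83 − 3.300) = 2650 L/s.

2650 L/s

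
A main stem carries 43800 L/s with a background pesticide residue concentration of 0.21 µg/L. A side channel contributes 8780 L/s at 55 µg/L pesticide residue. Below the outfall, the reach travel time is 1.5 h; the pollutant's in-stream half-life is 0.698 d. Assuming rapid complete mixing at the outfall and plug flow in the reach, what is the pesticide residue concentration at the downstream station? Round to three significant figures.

8.80 µg/L

After mixing, C = (43800·0.2100 + 8780·55.00) / 52580 = 492100/52580 = 9.359 µg/L.
Half-life 0.698 d → k = ln 2 / 0.698 = 0.9930 d⁻¹.
Applying C = C₀e^(−kt): 9.359 × 0.9398 = 8.796 µg/L.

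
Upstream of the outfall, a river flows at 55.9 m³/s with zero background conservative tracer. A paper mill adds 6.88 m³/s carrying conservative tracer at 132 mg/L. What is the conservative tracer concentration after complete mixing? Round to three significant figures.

14.5 mg/L

Mixed concentration C = ΣQC/ΣQ = (55.90·0 + 6.880·132.0) / 62.78 = 908.2/62.78 = 14.47 mg/L.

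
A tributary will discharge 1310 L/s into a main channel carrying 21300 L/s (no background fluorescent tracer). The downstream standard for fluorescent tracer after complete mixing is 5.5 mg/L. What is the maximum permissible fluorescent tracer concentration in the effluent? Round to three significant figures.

At the limit, (Qr·Cr + Qe·Cₑ)/(Qr + Qe) = 5.5:
Cₑ = (22610·5.5 − 21300·0) / 1310 = 94.93 mg/L.

94.9 mg/L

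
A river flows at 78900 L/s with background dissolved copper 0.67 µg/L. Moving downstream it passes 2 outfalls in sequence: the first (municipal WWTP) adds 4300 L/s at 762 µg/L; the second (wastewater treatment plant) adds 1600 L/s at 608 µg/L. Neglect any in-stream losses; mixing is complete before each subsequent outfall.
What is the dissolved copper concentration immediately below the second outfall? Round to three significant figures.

50.7 µg/L

Outfall 1: combined Q = 83200 L/s; C = (78900·0.6700 + 4300·762.0)/83200 = 40.02 µg/L.
Outfall 2: combined Q = 84800 L/s; C = (83200·40.02 + 1600·608.0)/84800 = 50.73 µg/L.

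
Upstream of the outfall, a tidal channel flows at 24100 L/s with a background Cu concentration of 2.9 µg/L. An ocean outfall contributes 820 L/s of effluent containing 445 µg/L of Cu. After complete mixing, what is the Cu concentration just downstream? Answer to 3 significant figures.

17.4 µg/L

Flow-weighted average: C = (24100·2.900 + 820.0·445.0) / 24920 = 434800/24920 = 17.45 µg/L.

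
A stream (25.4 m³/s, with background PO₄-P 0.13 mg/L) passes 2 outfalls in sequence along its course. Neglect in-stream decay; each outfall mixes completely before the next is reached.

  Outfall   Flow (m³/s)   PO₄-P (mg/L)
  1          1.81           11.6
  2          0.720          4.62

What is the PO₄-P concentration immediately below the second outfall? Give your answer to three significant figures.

0.989 mg/L

After outfall 1: Q = 25.40 + 1.810 = 27.21 m³/s; C = (25.40·0.1300 + 1.810·11.60)/27.21 = 0.8930 mg/L.
After outfall 2: Q = 27.21 + 0.7200 = 27.93 m³/s; C = (27.21·0.8930 + 0.7200·4.620)/27.93 = 0.9891 mg/L.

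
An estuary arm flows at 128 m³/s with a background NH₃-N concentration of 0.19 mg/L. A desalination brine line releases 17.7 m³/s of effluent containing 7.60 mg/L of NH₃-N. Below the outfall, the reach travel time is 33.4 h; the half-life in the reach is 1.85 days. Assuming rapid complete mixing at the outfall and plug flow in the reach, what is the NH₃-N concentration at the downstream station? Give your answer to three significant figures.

0.647 mg/L

Conservation of mass: C = (128.0·0.1900 + 17.70·7.600) / 145.7 = 158.8/145.7 = 1.090 mg/L.
Half-life 1.85 d → k = ln 2 / 1.85 = 0.3747 d⁻¹.
After decay, C = 1.090 × e^(−kt) = 1.090 × 0.5937 = 0.6472 mg/L.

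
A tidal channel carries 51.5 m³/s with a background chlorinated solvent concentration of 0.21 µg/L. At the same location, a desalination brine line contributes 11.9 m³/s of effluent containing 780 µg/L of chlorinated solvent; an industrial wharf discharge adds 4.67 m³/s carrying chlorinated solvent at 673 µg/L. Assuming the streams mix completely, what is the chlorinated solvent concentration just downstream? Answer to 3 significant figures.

Flow-weighted average: C = (51.50·0.2100 + 11.90·780.0 + 4.670·673.0) / 68.07 = 12440/68.07 = 182.7 µg/L.

183 µg/L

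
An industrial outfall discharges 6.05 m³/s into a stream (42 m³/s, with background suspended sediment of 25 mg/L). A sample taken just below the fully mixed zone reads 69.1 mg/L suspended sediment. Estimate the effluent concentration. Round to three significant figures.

375 mg/L

Mass balance: 42.00·25.00 + 6.050·Cₑ = 48.05·69.10
→ Cₑ = (48.05·69.10 − 42.00·25.00) / 6.050 = 375.2 mg/L.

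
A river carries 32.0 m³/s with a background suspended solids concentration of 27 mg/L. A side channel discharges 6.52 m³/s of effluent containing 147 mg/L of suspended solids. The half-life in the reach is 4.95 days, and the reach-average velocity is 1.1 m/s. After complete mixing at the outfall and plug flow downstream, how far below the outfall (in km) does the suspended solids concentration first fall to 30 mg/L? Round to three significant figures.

309 km

Mass balance: C = (32.00·27.00 + 6.520·147.0) / 38.52 = 1822/38.52 = 47.31 mg/L.
Half-life 4.95 d → k = ln 2 / 4.95 = 0.1400 d⁻¹.
Set 47.31·exp(−k·t) = 30 → t = ln(47.31/30)/k = 281100 s = 78.08 h.
Distance = v·t = 1.1·281100 = 309200 m = 309.2 km.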